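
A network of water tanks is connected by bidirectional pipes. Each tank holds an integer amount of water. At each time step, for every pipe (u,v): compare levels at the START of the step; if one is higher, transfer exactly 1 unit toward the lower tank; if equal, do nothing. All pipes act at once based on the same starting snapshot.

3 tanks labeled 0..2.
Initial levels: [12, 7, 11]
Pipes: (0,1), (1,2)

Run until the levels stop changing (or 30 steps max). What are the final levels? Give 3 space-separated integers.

Step 1: flows [0->1,2->1] -> levels [11 9 10]
Step 2: flows [0->1,2->1] -> levels [10 11 9]
Step 3: flows [1->0,1->2] -> levels [11 9 10]
  -> period-2 cycle: step 3 state = step 1 state; never stabilizes
  -> state at step 30: (30-1) mod 2 = 1, same as step 2 -> [10 11 9]

Answer: 10 11 9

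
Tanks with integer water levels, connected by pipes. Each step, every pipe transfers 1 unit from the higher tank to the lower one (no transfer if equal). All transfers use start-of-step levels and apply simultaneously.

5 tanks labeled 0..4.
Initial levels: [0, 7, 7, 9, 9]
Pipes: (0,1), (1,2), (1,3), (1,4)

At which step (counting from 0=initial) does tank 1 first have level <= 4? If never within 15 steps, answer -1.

Step 1: flows [1->0,1=2,3->1,4->1] -> levels [1 8 7 8 8]
Step 2: flows [1->0,1->2,1=3,1=4] -> levels [2 6 8 8 8]
Step 3: flows [1->0,2->1,3->1,4->1] -> levels [3 8 7 7 7]
Step 4: flows [1->0,1->2,1->3,1->4] -> levels [4 4 8 8 8]
Tank 1 first reaches <=4 at step 4

Answer: 4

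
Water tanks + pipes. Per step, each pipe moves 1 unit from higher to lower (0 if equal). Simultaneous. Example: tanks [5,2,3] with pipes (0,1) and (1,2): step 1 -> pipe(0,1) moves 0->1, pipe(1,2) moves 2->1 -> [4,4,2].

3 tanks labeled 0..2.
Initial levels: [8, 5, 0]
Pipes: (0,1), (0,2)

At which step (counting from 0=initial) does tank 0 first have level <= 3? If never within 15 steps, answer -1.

Step 1: flows [0->1,0->2] -> levels [6 6 1]
Step 2: flows [0=1,0->2] -> levels [5 6 2]
Step 3: flows [1->0,0->2] -> levels [5 5 3]
Step 4: flows [0=1,0->2] -> levels [4 5 4]
Step 5: flows [1->0,0=2] -> levels [5 4 4]
Step 6: flows [0->1,0->2] -> levels [3 5 5]
Tank 0 first reaches <=3 at step 6

Answer: 6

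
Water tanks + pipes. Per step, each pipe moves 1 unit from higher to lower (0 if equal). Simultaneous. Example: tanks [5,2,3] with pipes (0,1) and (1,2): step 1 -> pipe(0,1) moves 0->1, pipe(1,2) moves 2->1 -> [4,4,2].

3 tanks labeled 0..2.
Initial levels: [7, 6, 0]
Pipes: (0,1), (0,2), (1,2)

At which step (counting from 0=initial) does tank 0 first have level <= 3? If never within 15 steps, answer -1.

Step 1: flows [0->1,0->2,1->2] -> levels [5 6 2]
Step 2: flows [1->0,0->2,1->2] -> levels [5 4 4]
Step 3: flows [0->1,0->2,1=2] -> levels [3 5 5]
Tank 0 first reaches <=3 at step 3

Answer: 3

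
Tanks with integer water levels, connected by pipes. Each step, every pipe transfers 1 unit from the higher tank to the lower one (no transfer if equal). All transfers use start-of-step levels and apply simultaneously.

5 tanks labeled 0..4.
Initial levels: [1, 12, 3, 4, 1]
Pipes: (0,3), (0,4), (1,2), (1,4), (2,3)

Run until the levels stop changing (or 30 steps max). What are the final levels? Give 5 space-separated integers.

Answer: 3 4 5 4 5

Derivation:
Step 1: flows [3->0,0=4,1->2,1->4,3->2] -> levels [2 10 5 2 2]
Step 2: flows [0=3,0=4,1->2,1->4,2->3] -> levels [2 8 5 3 3]
Step 3: flows [3->0,4->0,1->2,1->4,2->3] -> levels [4 6 5 3 3]
Step 4: flows [0->3,0->4,1->2,1->4,2->3] -> levels [2 4 5 5 5]
Step 5: flows [3->0,4->0,2->1,4->1,2=3] -> levels [4 6 4 4 3]
Step 6: flows [0=3,0->4,1->2,1->4,2=3] -> levels [3 4 5 4 5]
Step 7: flows [3->0,4->0,2->1,4->1,2->3] -> levels [5 6 3 4 3]
Step 8: flows [0->3,0->4,1->2,1->4,3->2] -> levels [3 4 5 4 5]
  -> period-2 cycle: step 8 state = step 6 state; never stabilizes
  -> state at step 30: (30-6) mod 2 = 0, same as step 6 -> [3 4 5 4 5]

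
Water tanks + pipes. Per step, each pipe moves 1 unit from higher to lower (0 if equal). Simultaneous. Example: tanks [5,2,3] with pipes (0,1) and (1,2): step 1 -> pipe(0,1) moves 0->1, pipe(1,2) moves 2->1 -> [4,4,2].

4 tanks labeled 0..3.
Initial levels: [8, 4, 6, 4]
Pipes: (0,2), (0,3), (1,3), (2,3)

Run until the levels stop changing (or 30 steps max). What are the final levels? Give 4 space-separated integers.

Answer: 6 6 6 4

Derivation:
Step 1: flows [0->2,0->3,1=3,2->3] -> levels [6 4 6 6]
Step 2: flows [0=2,0=3,3->1,2=3] -> levels [6 5 6 5]
Step 3: flows [0=2,0->3,1=3,2->3] -> levels [5 5 5 7]
Step 4: flows [0=2,3->0,3->1,3->2] -> levels [6 6 6 4]
Step 5: flows [0=2,0->3,1->3,2->3] -> levels [5 5 5 7]
  -> period-2 cycle: step 5 state = step 3 state; never stabilizes
  -> state at step 30: (30-3) mod 2 = 1, same as step 4 -> [6 6 6 4]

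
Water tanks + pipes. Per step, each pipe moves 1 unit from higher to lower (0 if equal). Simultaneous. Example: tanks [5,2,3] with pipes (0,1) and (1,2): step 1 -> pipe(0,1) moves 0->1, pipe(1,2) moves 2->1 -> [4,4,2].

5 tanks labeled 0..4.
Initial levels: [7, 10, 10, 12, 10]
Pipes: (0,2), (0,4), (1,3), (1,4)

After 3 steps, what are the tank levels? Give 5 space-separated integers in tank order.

Answer: 10 11 9 10 9

Derivation:
Step 1: flows [2->0,4->0,3->1,1=4] -> levels [9 11 9 11 9]
Step 2: flows [0=2,0=4,1=3,1->4] -> levels [9 10 9 11 10]
Step 3: flows [0=2,4->0,3->1,1=4] -> levels [10 11 9 10 9]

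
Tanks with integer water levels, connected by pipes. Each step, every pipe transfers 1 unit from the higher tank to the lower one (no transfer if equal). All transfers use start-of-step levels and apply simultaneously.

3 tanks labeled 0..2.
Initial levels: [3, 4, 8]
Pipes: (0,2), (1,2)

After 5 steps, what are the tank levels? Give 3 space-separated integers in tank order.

Step 1: flows [2->0,2->1] -> levels [4 5 6]
Step 2: flows [2->0,2->1] -> levels [5 6 4]
Step 3: flows [0->2,1->2] -> levels [4 5 6]
  -> period-2 cycle: step 3 state = step 1 state
  -> state at step 5: (5-1) mod 2 = 0, same as step 1 -> [4 5 6]

Answer: 4 5 6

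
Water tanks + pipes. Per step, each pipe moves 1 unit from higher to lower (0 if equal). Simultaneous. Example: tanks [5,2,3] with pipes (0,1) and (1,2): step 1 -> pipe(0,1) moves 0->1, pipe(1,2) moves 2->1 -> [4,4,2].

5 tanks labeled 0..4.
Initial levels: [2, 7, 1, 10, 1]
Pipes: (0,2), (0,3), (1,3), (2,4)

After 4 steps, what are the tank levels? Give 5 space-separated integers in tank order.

Step 1: flows [0->2,3->0,3->1,2=4] -> levels [2 8 2 8 1]
Step 2: flows [0=2,3->0,1=3,2->4] -> levels [3 8 1 7 2]
Step 3: flows [0->2,3->0,1->3,4->2] -> levels [3 7 3 7 1]
Step 4: flows [0=2,3->0,1=3,2->4] -> levels [4 7 2 6 2]

Answer: 4 7 2 6 2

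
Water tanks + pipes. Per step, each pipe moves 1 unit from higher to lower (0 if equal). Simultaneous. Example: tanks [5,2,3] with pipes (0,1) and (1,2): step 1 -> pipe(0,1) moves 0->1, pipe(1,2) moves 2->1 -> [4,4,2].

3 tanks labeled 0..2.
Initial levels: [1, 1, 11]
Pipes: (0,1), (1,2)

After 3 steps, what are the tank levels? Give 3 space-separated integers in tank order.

Step 1: flows [0=1,2->1] -> levels [1 2 10]
Step 2: flows [1->0,2->1] -> levels [2 2 9]
Step 3: flows [0=1,2->1] -> levels [2 3 8]

Answer: 2 3 8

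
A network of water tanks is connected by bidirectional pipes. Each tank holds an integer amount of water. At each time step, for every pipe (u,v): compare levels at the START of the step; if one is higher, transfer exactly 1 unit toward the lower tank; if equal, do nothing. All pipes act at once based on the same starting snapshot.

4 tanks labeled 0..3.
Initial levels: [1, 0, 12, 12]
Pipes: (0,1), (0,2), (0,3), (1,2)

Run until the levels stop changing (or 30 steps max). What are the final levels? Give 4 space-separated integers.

Step 1: flows [0->1,2->0,3->0,2->1] -> levels [2 2 10 11]
Step 2: flows [0=1,2->0,3->0,2->1] -> levels [4 3 8 10]
Step 3: flows [0->1,2->0,3->0,2->1] -> levels [5 5 6 9]
Step 4: flows [0=1,2->0,3->0,2->1] -> levels [7 6 4 8]
Step 5: flows [0->1,0->2,3->0,1->2] -> levels [6 6 6 7]
Step 6: flows [0=1,0=2,3->0,1=2] -> levels [7 6 6 6]
Step 7: flows [0->1,0->2,0->3,1=2] -> levels [4 7 7 7]
Step 8: flows [1->0,2->0,3->0,1=2] -> levels [7 6 6 6]
  -> period-2 cycle: step 8 state = step 6 state; never stabilizes
  -> state at step 30: (30-6) mod 2 = 0, same as step 6 -> [7 6 6 6]

Answer: 7 6 6 6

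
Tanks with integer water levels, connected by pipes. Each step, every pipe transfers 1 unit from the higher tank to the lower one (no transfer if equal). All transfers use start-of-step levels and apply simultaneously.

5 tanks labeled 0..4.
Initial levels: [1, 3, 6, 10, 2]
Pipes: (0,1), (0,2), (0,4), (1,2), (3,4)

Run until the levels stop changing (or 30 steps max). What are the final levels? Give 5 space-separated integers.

Step 1: flows [1->0,2->0,4->0,2->1,3->4] -> levels [4 3 4 9 2]
Step 2: flows [0->1,0=2,0->4,2->1,3->4] -> levels [2 5 3 8 4]
Step 3: flows [1->0,2->0,4->0,1->2,3->4] -> levels [5 3 3 7 4]
Step 4: flows [0->1,0->2,0->4,1=2,3->4] -> levels [2 4 4 6 6]
Step 5: flows [1->0,2->0,4->0,1=2,3=4] -> levels [5 3 3 6 5]
Step 6: flows [0->1,0->2,0=4,1=2,3->4] -> levels [3 4 4 5 6]
Step 7: flows [1->0,2->0,4->0,1=2,4->3] -> levels [6 3 3 6 4]
Step 8: flows [0->1,0->2,0->4,1=2,3->4] -> levels [3 4 4 5 6]
  -> period-2 cycle: step 8 state = step 6 state; never stabilizes
  -> state at step 30: (30-6) mod 2 = 0, same as step 6 -> [3 4 4 5 6]

Answer: 3 4 4 5 6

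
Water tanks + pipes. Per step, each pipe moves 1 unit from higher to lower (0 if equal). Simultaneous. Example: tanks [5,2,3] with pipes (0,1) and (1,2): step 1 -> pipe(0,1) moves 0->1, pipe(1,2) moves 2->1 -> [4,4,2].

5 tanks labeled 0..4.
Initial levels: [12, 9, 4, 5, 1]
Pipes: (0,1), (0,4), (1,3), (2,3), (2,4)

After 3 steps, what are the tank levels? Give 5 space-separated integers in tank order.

Answer: 8 7 6 5 5

Derivation:
Step 1: flows [0->1,0->4,1->3,3->2,2->4] -> levels [10 9 4 5 3]
Step 2: flows [0->1,0->4,1->3,3->2,2->4] -> levels [8 9 4 5 5]
Step 3: flows [1->0,0->4,1->3,3->2,4->2] -> levels [8 7 6 5 5]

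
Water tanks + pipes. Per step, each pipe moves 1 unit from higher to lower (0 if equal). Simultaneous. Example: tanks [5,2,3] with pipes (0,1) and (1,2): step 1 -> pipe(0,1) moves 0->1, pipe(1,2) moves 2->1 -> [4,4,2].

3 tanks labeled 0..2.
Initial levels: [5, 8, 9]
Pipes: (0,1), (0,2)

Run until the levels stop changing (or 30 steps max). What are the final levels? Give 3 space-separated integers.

Step 1: flows [1->0,2->0] -> levels [7 7 8]
Step 2: flows [0=1,2->0] -> levels [8 7 7]
Step 3: flows [0->1,0->2] -> levels [6 8 8]
Step 4: flows [1->0,2->0] -> levels [8 7 7]
  -> period-2 cycle: step 4 state = step 2 state; never stabilizes
  -> state at step 30: (30-2) mod 2 = 0, same as step 2 -> [8 7 7]

Answer: 8 7 7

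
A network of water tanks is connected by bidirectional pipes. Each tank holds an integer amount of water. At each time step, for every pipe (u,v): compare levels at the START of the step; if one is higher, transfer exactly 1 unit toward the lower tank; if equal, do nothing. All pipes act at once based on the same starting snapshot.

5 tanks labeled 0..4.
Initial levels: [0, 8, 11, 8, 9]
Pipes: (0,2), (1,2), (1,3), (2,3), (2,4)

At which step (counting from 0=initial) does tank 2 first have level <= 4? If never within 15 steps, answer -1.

Answer: -1

Derivation:
Step 1: flows [2->0,2->1,1=3,2->3,2->4] -> levels [1 9 7 9 10]
Step 2: flows [2->0,1->2,1=3,3->2,4->2] -> levels [2 8 9 8 9]
Step 3: flows [2->0,2->1,1=3,2->3,2=4] -> levels [3 9 6 9 9]
Step 4: flows [2->0,1->2,1=3,3->2,4->2] -> levels [4 8 8 8 8]
Step 5: flows [2->0,1=2,1=3,2=3,2=4] -> levels [5 8 7 8 8]
Step 6: flows [2->0,1->2,1=3,3->2,4->2] -> levels [6 7 9 7 7]
Step 7: flows [2->0,2->1,1=3,2->3,2->4] -> levels [7 8 5 8 8]
Step 8: flows [0->2,1->2,1=3,3->2,4->2] -> levels [6 7 9 7 7]
  -> period-2 cycle (repeats step 6); tank 2 never drops to <=4
Tank 2 never reaches <=4 within 15 steps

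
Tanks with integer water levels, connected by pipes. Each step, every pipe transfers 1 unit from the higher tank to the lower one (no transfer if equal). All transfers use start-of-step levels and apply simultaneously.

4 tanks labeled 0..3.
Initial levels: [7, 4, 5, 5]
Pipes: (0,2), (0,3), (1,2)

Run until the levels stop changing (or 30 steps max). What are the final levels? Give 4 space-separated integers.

Step 1: flows [0->2,0->3,2->1] -> levels [5 5 5 6]
Step 2: flows [0=2,3->0,1=2] -> levels [6 5 5 5]
Step 3: flows [0->2,0->3,1=2] -> levels [4 5 6 6]
Step 4: flows [2->0,3->0,2->1] -> levels [6 6 4 5]
Step 5: flows [0->2,0->3,1->2] -> levels [4 5 6 6]
  -> period-2 cycle: step 5 state = step 3 state; never stabilizes
  -> state at step 30: (30-3) mod 2 = 1, same as step 4 -> [6 6 4 5]

Answer: 6 6 4 5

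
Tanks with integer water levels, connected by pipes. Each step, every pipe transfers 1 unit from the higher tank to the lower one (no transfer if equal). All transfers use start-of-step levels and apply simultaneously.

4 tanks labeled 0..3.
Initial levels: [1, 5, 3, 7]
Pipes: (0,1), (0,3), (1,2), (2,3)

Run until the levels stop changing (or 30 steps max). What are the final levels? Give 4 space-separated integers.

Answer: 4 4 4 4

Derivation:
Step 1: flows [1->0,3->0,1->2,3->2] -> levels [3 3 5 5]
Step 2: flows [0=1,3->0,2->1,2=3] -> levels [4 4 4 4]
Step 3: flows [0=1,0=3,1=2,2=3] -> levels [4 4 4 4]
  -> stable (no change)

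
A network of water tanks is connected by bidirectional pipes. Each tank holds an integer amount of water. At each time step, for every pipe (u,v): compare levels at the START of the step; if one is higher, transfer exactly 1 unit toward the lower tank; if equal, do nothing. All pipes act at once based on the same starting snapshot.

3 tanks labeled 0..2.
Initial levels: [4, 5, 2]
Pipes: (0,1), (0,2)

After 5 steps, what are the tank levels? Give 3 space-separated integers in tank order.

Answer: 5 3 3

Derivation:
Step 1: flows [1->0,0->2] -> levels [4 4 3]
Step 2: flows [0=1,0->2] -> levels [3 4 4]
Step 3: flows [1->0,2->0] -> levels [5 3 3]
Step 4: flows [0->1,0->2] -> levels [3 4 4]
  -> period-2 cycle: step 4 state = step 2 state
  -> state at step 5: (5-2) mod 2 = 1, same as step 3 -> [5 3 3]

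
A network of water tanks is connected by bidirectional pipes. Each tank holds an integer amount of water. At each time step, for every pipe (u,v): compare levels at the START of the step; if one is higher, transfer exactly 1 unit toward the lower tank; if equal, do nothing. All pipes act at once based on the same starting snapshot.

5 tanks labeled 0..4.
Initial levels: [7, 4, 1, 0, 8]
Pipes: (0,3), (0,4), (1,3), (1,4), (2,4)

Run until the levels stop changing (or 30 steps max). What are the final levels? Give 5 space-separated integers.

Answer: 5 5 4 3 3

Derivation:
Step 1: flows [0->3,4->0,1->3,4->1,4->2] -> levels [7 4 2 2 5]
Step 2: flows [0->3,0->4,1->3,4->1,4->2] -> levels [5 4 3 4 4]
Step 3: flows [0->3,0->4,1=3,1=4,4->2] -> levels [3 4 4 5 4]
Step 4: flows [3->0,4->0,3->1,1=4,2=4] -> levels [5 5 4 3 3]
Step 5: flows [0->3,0->4,1->3,1->4,2->4] -> levels [3 3 3 5 6]
Step 6: flows [3->0,4->0,3->1,4->1,4->2] -> levels [5 5 4 3 3]
  -> period-2 cycle: step 6 state = step 4 state; never stabilizes
  -> state at step 30: (30-4) mod 2 = 0, same as step 4 -> [5 5 4 3 3]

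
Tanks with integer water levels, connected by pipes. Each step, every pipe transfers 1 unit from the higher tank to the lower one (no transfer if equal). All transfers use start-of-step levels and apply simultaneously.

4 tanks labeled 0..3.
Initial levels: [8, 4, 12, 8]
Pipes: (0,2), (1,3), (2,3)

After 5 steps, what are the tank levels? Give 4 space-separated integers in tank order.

Step 1: flows [2->0,3->1,2->3] -> levels [9 5 10 8]
Step 2: flows [2->0,3->1,2->3] -> levels [10 6 8 8]
Step 3: flows [0->2,3->1,2=3] -> levels [9 7 9 7]
Step 4: flows [0=2,1=3,2->3] -> levels [9 7 8 8]
Step 5: flows [0->2,3->1,2=3] -> levels [8 8 9 7]

Answer: 8 8 9 7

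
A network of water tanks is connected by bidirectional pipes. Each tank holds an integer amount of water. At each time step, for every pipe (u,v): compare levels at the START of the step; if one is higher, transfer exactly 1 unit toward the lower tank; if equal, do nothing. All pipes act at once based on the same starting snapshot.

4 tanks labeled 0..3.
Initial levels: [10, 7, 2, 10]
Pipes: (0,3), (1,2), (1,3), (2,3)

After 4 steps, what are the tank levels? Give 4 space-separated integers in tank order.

Answer: 7 8 6 8

Derivation:
Step 1: flows [0=3,1->2,3->1,3->2] -> levels [10 7 4 8]
Step 2: flows [0->3,1->2,3->1,3->2] -> levels [9 7 6 7]
Step 3: flows [0->3,1->2,1=3,3->2] -> levels [8 6 8 7]
Step 4: flows [0->3,2->1,3->1,2->3] -> levels [7 8 6 8]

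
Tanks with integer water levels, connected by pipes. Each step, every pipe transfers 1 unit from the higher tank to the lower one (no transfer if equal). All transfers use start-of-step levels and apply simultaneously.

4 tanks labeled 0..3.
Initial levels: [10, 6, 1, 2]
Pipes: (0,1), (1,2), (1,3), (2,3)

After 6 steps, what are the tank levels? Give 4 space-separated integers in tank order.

Step 1: flows [0->1,1->2,1->3,3->2] -> levels [9 5 3 2]
Step 2: flows [0->1,1->2,1->3,2->3] -> levels [8 4 3 4]
Step 3: flows [0->1,1->2,1=3,3->2] -> levels [7 4 5 3]
Step 4: flows [0->1,2->1,1->3,2->3] -> levels [6 5 3 5]
Step 5: flows [0->1,1->2,1=3,3->2] -> levels [5 5 5 4]
Step 6: flows [0=1,1=2,1->3,2->3] -> levels [5 4 4 6]

Answer: 5 4 4 6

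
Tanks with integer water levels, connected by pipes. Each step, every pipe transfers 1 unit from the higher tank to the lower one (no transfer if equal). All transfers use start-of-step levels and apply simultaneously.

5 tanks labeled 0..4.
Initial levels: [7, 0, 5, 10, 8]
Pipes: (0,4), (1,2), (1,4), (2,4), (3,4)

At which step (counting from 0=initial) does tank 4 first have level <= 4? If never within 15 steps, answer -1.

Step 1: flows [4->0,2->1,4->1,4->2,3->4] -> levels [8 2 5 9 6]
Step 2: flows [0->4,2->1,4->1,4->2,3->4] -> levels [7 4 5 8 6]
Step 3: flows [0->4,2->1,4->1,4->2,3->4] -> levels [6 6 5 7 6]
Step 4: flows [0=4,1->2,1=4,4->2,3->4] -> levels [6 5 7 6 6]
Step 5: flows [0=4,2->1,4->1,2->4,3=4] -> levels [6 7 5 6 6]
Step 6: flows [0=4,1->2,1->4,4->2,3=4] -> levels [6 5 7 6 6]
  -> period-2 cycle (repeats step 4); tank 4 never drops to <=4
Tank 4 never reaches <=4 within 15 steps

Answer: -1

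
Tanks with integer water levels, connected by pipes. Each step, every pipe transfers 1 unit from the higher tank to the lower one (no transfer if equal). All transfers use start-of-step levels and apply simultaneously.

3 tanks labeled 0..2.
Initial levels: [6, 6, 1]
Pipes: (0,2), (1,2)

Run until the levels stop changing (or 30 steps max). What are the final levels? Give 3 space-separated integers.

Step 1: flows [0->2,1->2] -> levels [5 5 3]
Step 2: flows [0->2,1->2] -> levels [4 4 5]
Step 3: flows [2->0,2->1] -> levels [5 5 3]
  -> period-2 cycle: step 3 state = step 1 state; never stabilizes
  -> state at step 30: (30-1) mod 2 = 1, same as step 2 -> [4 4 5]

Answer: 4 4 5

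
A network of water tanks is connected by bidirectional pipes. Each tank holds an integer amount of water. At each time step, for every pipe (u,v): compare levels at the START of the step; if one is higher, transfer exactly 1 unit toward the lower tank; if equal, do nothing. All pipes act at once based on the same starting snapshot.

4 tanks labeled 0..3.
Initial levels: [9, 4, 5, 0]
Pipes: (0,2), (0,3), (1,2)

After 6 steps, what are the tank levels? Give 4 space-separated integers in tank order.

Answer: 3 5 6 4

Derivation:
Step 1: flows [0->2,0->3,2->1] -> levels [7 5 5 1]
Step 2: flows [0->2,0->3,1=2] -> levels [5 5 6 2]
Step 3: flows [2->0,0->3,2->1] -> levels [5 6 4 3]
Step 4: flows [0->2,0->3,1->2] -> levels [3 5 6 4]
Step 5: flows [2->0,3->0,2->1] -> levels [5 6 4 3]
  -> period-2 cycle: step 5 state = step 3 state
  -> state at step 6: (6-3) mod 2 = 1, same as step 4 -> [3 5 6 4]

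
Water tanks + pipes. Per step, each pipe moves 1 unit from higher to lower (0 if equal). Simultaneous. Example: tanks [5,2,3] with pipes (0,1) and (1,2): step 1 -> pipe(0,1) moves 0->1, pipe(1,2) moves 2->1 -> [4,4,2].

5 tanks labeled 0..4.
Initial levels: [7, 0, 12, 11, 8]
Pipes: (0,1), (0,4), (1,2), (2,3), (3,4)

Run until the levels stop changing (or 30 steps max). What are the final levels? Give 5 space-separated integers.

Answer: 7 8 8 7 8

Derivation:
Step 1: flows [0->1,4->0,2->1,2->3,3->4] -> levels [7 2 10 11 8]
Step 2: flows [0->1,4->0,2->1,3->2,3->4] -> levels [7 4 10 9 8]
Step 3: flows [0->1,4->0,2->1,2->3,3->4] -> levels [7 6 8 9 8]
Step 4: flows [0->1,4->0,2->1,3->2,3->4] -> levels [7 8 8 7 8]
Step 5: flows [1->0,4->0,1=2,2->3,4->3] -> levels [9 7 7 9 6]
Step 6: flows [0->1,0->4,1=2,3->2,3->4] -> levels [7 8 8 7 8]
  -> period-2 cycle: step 6 state = step 4 state; never stabilizes
  -> state at step 30: (30-4) mod 2 = 0, same as step 4 -> [7 8 8 7 8]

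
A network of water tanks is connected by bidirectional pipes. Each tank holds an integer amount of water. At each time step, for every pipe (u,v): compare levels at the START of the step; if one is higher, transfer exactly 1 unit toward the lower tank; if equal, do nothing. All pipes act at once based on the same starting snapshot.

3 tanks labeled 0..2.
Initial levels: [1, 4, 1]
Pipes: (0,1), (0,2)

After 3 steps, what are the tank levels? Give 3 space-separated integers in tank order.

Answer: 2 2 2

Derivation:
Step 1: flows [1->0,0=2] -> levels [2 3 1]
Step 2: flows [1->0,0->2] -> levels [2 2 2]
Step 3: flows [0=1,0=2] -> levels [2 2 2]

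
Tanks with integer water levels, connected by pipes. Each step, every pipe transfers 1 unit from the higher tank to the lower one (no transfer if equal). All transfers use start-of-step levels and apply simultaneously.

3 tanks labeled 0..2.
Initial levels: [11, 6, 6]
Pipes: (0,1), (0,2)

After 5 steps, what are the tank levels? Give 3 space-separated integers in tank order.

Step 1: flows [0->1,0->2] -> levels [9 7 7]
Step 2: flows [0->1,0->2] -> levels [7 8 8]
Step 3: flows [1->0,2->0] -> levels [9 7 7]
  -> period-2 cycle: step 3 state = step 1 state
  -> state at step 5: (5-1) mod 2 = 0, same as step 1 -> [9 7 7]

Answer: 9 7 7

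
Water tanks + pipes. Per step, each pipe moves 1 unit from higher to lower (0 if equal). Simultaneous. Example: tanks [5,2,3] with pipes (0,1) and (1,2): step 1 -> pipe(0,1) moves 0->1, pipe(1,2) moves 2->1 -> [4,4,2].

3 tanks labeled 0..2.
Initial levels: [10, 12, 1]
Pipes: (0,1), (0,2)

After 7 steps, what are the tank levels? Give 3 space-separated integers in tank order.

Answer: 7 8 8

Derivation:
Step 1: flows [1->0,0->2] -> levels [10 11 2]
Step 2: flows [1->0,0->2] -> levels [10 10 3]
Step 3: flows [0=1,0->2] -> levels [9 10 4]
Step 4: flows [1->0,0->2] -> levels [9 9 5]
Step 5: flows [0=1,0->2] -> levels [8 9 6]
Step 6: flows [1->0,0->2] -> levels [8 8 7]
Step 7: flows [0=1,0->2] -> levels [7 8 8]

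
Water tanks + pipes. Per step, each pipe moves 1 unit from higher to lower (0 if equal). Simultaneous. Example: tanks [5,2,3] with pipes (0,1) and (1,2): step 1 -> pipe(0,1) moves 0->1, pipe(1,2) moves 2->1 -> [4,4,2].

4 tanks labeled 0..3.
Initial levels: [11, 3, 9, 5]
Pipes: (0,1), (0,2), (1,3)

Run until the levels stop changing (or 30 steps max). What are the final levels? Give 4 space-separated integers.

Step 1: flows [0->1,0->2,3->1] -> levels [9 5 10 4]
Step 2: flows [0->1,2->0,1->3] -> levels [9 5 9 5]
Step 3: flows [0->1,0=2,1=3] -> levels [8 6 9 5]
Step 4: flows [0->1,2->0,1->3] -> levels [8 6 8 6]
Step 5: flows [0->1,0=2,1=3] -> levels [7 7 8 6]
Step 6: flows [0=1,2->0,1->3] -> levels [8 6 7 7]
Step 7: flows [0->1,0->2,3->1] -> levels [6 8 8 6]
Step 8: flows [1->0,2->0,1->3] -> levels [8 6 7 7]
  -> period-2 cycle: step 8 state = step 6 state; never stabilizes
  -> state at step 30: (30-6) mod 2 = 0, same as step 6 -> [8 6 7 7]

Answer: 8 6 7 7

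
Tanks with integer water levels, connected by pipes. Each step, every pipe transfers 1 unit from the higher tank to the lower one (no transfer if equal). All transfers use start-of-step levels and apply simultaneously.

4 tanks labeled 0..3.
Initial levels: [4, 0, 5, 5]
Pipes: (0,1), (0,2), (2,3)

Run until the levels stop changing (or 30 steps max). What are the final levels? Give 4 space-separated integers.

Step 1: flows [0->1,2->0,2=3] -> levels [4 1 4 5]
Step 2: flows [0->1,0=2,3->2] -> levels [3 2 5 4]
Step 3: flows [0->1,2->0,2->3] -> levels [3 3 3 5]
Step 4: flows [0=1,0=2,3->2] -> levels [3 3 4 4]
Step 5: flows [0=1,2->0,2=3] -> levels [4 3 3 4]
Step 6: flows [0->1,0->2,3->2] -> levels [2 4 5 3]
Step 7: flows [1->0,2->0,2->3] -> levels [4 3 3 4]
  -> period-2 cycle: step 7 state = step 5 state; never stabilizes
  -> state at step 30: (30-5) mod 2 = 1, same as step 6 -> [2 4 5 3]

Answer: 2 4 5 3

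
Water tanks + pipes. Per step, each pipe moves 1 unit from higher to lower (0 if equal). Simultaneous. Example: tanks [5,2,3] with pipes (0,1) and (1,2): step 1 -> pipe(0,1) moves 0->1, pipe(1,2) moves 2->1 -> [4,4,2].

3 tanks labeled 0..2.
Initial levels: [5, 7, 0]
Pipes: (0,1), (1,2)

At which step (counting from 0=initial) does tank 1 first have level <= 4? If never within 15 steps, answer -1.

Answer: 3

Derivation:
Step 1: flows [1->0,1->2] -> levels [6 5 1]
Step 2: flows [0->1,1->2] -> levels [5 5 2]
Step 3: flows [0=1,1->2] -> levels [5 4 3]
Tank 1 first reaches <=4 at step 3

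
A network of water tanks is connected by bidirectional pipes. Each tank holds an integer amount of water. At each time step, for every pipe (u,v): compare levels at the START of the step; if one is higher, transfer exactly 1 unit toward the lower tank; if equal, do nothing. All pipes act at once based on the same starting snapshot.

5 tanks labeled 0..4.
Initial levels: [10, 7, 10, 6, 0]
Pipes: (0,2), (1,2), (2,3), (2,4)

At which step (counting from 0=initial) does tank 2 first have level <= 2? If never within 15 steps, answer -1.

Step 1: flows [0=2,2->1,2->3,2->4] -> levels [10 8 7 7 1]
Step 2: flows [0->2,1->2,2=3,2->4] -> levels [9 7 8 7 2]
Step 3: flows [0->2,2->1,2->3,2->4] -> levels [8 8 6 8 3]
Step 4: flows [0->2,1->2,3->2,2->4] -> levels [7 7 8 7 4]
Step 5: flows [2->0,2->1,2->3,2->4] -> levels [8 8 4 8 5]
Step 6: flows [0->2,1->2,3->2,4->2] -> levels [7 7 8 7 4]
  -> period-2 cycle (repeats step 4); tank 2 never drops to <=2
Tank 2 never reaches <=2 within 15 steps

Answer: -1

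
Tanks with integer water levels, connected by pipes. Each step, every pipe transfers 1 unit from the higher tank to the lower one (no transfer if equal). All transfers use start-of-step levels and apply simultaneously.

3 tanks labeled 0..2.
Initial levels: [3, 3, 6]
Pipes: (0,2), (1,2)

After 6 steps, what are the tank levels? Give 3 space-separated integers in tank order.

Step 1: flows [2->0,2->1] -> levels [4 4 4]
Step 2: flows [0=2,1=2] -> levels [4 4 4]
  -> stable; steps 3..6 unchanged -> [4 4 4]

Answer: 4 4 4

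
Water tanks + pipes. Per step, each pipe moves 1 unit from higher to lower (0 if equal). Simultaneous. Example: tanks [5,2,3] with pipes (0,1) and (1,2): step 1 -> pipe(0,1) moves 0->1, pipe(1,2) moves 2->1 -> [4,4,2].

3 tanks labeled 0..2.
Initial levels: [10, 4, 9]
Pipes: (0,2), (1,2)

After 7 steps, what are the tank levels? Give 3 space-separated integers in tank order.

Step 1: flows [0->2,2->1] -> levels [9 5 9]
Step 2: flows [0=2,2->1] -> levels [9 6 8]
Step 3: flows [0->2,2->1] -> levels [8 7 8]
Step 4: flows [0=2,2->1] -> levels [8 8 7]
Step 5: flows [0->2,1->2] -> levels [7 7 9]
Step 6: flows [2->0,2->1] -> levels [8 8 7]
  -> period-2 cycle: step 6 state = step 4 state
  -> state at step 7: (7-4) mod 2 = 1, same as step 5 -> [7 7 9]

Answer: 7 7 9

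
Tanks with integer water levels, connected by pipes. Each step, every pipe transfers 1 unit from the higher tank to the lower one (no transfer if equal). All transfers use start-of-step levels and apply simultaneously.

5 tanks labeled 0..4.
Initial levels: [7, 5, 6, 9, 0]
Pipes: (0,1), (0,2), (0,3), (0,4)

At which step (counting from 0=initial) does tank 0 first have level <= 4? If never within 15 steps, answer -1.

Answer: 3

Derivation:
Step 1: flows [0->1,0->2,3->0,0->4] -> levels [5 6 7 8 1]
Step 2: flows [1->0,2->0,3->0,0->4] -> levels [7 5 6 7 2]
Step 3: flows [0->1,0->2,0=3,0->4] -> levels [4 6 7 7 3]
Tank 0 first reaches <=4 at step 3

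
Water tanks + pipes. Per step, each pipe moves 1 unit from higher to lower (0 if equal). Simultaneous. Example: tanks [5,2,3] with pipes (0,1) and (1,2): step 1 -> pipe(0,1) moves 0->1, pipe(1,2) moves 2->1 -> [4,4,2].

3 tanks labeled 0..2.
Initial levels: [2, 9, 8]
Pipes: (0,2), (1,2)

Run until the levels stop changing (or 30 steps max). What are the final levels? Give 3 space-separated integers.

Answer: 7 7 5

Derivation:
Step 1: flows [2->0,1->2] -> levels [3 8 8]
Step 2: flows [2->0,1=2] -> levels [4 8 7]
Step 3: flows [2->0,1->2] -> levels [5 7 7]
Step 4: flows [2->0,1=2] -> levels [6 7 6]
Step 5: flows [0=2,1->2] -> levels [6 6 7]
Step 6: flows [2->0,2->1] -> levels [7 7 5]
Step 7: flows [0->2,1->2] -> levels [6 6 7]
  -> period-2 cycle: step 7 state = step 5 state; never stabilizes
  -> state at step 30: (30-5) mod 2 = 1, same as step 6 -> [7 7 5]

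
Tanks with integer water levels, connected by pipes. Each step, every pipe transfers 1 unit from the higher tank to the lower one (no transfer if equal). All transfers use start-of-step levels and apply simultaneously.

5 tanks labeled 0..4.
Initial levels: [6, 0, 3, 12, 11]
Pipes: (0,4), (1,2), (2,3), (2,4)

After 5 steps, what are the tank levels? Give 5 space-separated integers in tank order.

Step 1: flows [4->0,2->1,3->2,4->2] -> levels [7 1 4 11 9]
Step 2: flows [4->0,2->1,3->2,4->2] -> levels [8 2 5 10 7]
Step 3: flows [0->4,2->1,3->2,4->2] -> levels [7 3 6 9 7]
Step 4: flows [0=4,2->1,3->2,4->2] -> levels [7 4 7 8 6]
Step 5: flows [0->4,2->1,3->2,2->4] -> levels [6 5 6 7 8]

Answer: 6 5 6 7 8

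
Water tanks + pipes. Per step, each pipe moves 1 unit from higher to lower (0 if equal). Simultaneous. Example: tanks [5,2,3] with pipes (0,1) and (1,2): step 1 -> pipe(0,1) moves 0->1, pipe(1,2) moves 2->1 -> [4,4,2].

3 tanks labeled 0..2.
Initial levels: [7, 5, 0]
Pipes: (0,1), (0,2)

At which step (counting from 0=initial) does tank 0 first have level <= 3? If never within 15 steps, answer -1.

Step 1: flows [0->1,0->2] -> levels [5 6 1]
Step 2: flows [1->0,0->2] -> levels [5 5 2]
Step 3: flows [0=1,0->2] -> levels [4 5 3]
Step 4: flows [1->0,0->2] -> levels [4 4 4]
Step 5: flows [0=1,0=2] -> levels [4 4 4]
  -> stable; tank 0 stays at 4 > 3
Tank 0 never reaches <=3 within 15 steps

Answer: -1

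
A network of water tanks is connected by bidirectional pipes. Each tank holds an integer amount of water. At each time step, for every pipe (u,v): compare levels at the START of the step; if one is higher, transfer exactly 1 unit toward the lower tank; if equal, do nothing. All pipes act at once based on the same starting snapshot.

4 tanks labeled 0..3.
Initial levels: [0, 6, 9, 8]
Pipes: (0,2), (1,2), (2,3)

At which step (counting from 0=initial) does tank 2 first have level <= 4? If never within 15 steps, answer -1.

Answer: 5

Derivation:
Step 1: flows [2->0,2->1,2->3] -> levels [1 7 6 9]
Step 2: flows [2->0,1->2,3->2] -> levels [2 6 7 8]
Step 3: flows [2->0,2->1,3->2] -> levels [3 7 6 7]
Step 4: flows [2->0,1->2,3->2] -> levels [4 6 7 6]
Step 5: flows [2->0,2->1,2->3] -> levels [5 7 4 7]
Tank 2 first reaches <=4 at step 5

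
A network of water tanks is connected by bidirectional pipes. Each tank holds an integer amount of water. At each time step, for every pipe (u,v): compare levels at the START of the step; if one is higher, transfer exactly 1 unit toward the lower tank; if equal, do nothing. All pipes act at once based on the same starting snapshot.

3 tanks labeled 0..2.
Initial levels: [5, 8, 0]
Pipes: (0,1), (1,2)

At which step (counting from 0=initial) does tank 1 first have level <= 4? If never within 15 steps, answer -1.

Step 1: flows [1->0,1->2] -> levels [6 6 1]
Step 2: flows [0=1,1->2] -> levels [6 5 2]
Step 3: flows [0->1,1->2] -> levels [5 5 3]
Step 4: flows [0=1,1->2] -> levels [5 4 4]
Tank 1 first reaches <=4 at step 4

Answer: 4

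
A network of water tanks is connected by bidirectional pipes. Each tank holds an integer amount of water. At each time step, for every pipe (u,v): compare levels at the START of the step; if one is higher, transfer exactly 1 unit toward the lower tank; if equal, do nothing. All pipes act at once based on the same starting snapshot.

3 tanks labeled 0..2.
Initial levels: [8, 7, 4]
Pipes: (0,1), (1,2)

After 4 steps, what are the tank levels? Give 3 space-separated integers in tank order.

Step 1: flows [0->1,1->2] -> levels [7 7 5]
Step 2: flows [0=1,1->2] -> levels [7 6 6]
Step 3: flows [0->1,1=2] -> levels [6 7 6]
Step 4: flows [1->0,1->2] -> levels [7 5 7]

Answer: 7 5 7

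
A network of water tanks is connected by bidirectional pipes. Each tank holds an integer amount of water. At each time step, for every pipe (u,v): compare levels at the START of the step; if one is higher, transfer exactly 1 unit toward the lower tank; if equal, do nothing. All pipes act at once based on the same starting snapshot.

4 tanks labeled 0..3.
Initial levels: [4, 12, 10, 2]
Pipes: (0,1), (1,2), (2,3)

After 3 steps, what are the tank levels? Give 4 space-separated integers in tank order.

Step 1: flows [1->0,1->2,2->3] -> levels [5 10 10 3]
Step 2: flows [1->0,1=2,2->3] -> levels [6 9 9 4]
Step 3: flows [1->0,1=2,2->3] -> levels [7 8 8 5]

Answer: 7 8 8 5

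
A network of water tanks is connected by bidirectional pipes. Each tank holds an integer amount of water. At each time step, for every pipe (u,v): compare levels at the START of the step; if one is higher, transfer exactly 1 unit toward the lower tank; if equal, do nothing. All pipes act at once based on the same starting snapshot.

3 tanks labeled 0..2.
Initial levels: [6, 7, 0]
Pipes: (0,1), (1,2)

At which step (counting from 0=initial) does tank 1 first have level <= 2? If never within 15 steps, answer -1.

Answer: -1

Derivation:
Step 1: flows [1->0,1->2] -> levels [7 5 1]
Step 2: flows [0->1,1->2] -> levels [6 5 2]
Step 3: flows [0->1,1->2] -> levels [5 5 3]
Step 4: flows [0=1,1->2] -> levels [5 4 4]
Step 5: flows [0->1,1=2] -> levels [4 5 4]
Step 6: flows [1->0,1->2] -> levels [5 3 5]
Step 7: flows [0->1,2->1] -> levels [4 5 4]
  -> period-2 cycle (repeats step 5); tank 1 never drops to <=2
Tank 1 never reaches <=2 within 15 steps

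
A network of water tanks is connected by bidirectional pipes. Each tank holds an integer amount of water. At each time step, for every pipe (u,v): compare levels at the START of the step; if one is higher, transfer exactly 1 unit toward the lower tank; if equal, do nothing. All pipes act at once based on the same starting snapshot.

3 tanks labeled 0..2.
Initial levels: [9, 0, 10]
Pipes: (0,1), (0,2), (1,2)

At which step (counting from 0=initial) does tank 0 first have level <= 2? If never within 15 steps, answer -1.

Answer: -1

Derivation:
Step 1: flows [0->1,2->0,2->1] -> levels [9 2 8]
Step 2: flows [0->1,0->2,2->1] -> levels [7 4 8]
Step 3: flows [0->1,2->0,2->1] -> levels [7 6 6]
Step 4: flows [0->1,0->2,1=2] -> levels [5 7 7]
Step 5: flows [1->0,2->0,1=2] -> levels [7 6 6]
  -> period-2 cycle (repeats step 3); tank 0 never drops to <=2
Tank 0 never reaches <=2 within 15 steps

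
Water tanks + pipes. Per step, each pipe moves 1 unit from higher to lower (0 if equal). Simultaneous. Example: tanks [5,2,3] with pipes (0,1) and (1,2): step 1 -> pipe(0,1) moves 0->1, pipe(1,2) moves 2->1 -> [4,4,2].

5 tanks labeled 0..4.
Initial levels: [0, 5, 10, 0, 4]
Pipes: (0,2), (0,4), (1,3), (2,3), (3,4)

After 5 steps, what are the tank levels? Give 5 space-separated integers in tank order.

Answer: 2 4 5 3 5

Derivation:
Step 1: flows [2->0,4->0,1->3,2->3,4->3] -> levels [2 4 8 3 2]
Step 2: flows [2->0,0=4,1->3,2->3,3->4] -> levels [3 3 6 4 3]
Step 3: flows [2->0,0=4,3->1,2->3,3->4] -> levels [4 4 4 3 4]
Step 4: flows [0=2,0=4,1->3,2->3,4->3] -> levels [4 3 3 6 3]
Step 5: flows [0->2,0->4,3->1,3->2,3->4] -> levels [2 4 5 3 5]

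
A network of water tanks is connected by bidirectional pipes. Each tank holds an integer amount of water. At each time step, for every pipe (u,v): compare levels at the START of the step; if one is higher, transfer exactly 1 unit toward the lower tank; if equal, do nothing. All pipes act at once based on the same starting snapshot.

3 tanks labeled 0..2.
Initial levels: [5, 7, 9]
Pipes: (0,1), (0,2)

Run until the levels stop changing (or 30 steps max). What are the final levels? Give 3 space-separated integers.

Step 1: flows [1->0,2->0] -> levels [7 6 8]
Step 2: flows [0->1,2->0] -> levels [7 7 7]
Step 3: flows [0=1,0=2] -> levels [7 7 7]
  -> stable (no change)

Answer: 7 7 7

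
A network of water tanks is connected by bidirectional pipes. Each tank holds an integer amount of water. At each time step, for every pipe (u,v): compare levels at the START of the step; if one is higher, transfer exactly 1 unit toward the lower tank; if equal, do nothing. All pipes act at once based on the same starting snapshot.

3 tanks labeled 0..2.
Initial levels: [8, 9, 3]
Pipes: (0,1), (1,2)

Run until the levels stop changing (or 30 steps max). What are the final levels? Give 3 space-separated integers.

Answer: 7 6 7

Derivation:
Step 1: flows [1->0,1->2] -> levels [9 7 4]
Step 2: flows [0->1,1->2] -> levels [8 7 5]
Step 3: flows [0->1,1->2] -> levels [7 7 6]
Step 4: flows [0=1,1->2] -> levels [7 6 7]
Step 5: flows [0->1,2->1] -> levels [6 8 6]
Step 6: flows [1->0,1->2] -> levels [7 6 7]
  -> period-2 cycle: step 6 state = step 4 state; never stabilizes
  -> state at step 30: (30-4) mod 2 = 0, same as step 4 -> [7 6 7]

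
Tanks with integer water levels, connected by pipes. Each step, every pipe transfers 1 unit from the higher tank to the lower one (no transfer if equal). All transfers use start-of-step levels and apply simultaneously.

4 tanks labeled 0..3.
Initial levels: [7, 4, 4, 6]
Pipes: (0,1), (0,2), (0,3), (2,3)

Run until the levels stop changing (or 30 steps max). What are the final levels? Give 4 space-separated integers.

Step 1: flows [0->1,0->2,0->3,3->2] -> levels [4 5 6 6]
Step 2: flows [1->0,2->0,3->0,2=3] -> levels [7 4 5 5]
Step 3: flows [0->1,0->2,0->3,2=3] -> levels [4 5 6 6]
  -> period-2 cycle: step 3 state = step 1 state; never stabilizes
  -> state at step 30: (30-1) mod 2 = 1, same as step 2 -> [7 4 5 5]

Answer: 7 4 5 5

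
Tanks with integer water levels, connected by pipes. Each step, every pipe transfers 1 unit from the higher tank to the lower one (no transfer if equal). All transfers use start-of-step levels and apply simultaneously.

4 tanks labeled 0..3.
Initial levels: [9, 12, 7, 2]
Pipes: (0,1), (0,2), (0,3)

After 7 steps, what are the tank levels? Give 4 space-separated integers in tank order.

Step 1: flows [1->0,0->2,0->3] -> levels [8 11 8 3]
Step 2: flows [1->0,0=2,0->3] -> levels [8 10 8 4]
Step 3: flows [1->0,0=2,0->3] -> levels [8 9 8 5]
Step 4: flows [1->0,0=2,0->3] -> levels [8 8 8 6]
Step 5: flows [0=1,0=2,0->3] -> levels [7 8 8 7]
Step 6: flows [1->0,2->0,0=3] -> levels [9 7 7 7]
Step 7: flows [0->1,0->2,0->3] -> levels [6 8 8 8]

Answer: 6 8 8 8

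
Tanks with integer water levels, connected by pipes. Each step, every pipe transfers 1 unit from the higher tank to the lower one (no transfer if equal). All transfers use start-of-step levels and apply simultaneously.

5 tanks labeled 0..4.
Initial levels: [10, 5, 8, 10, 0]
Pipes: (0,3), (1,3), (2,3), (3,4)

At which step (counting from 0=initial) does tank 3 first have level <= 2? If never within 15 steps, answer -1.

Step 1: flows [0=3,3->1,3->2,3->4] -> levels [10 6 9 7 1]
Step 2: flows [0->3,3->1,2->3,3->4] -> levels [9 7 8 7 2]
Step 3: flows [0->3,1=3,2->3,3->4] -> levels [8 7 7 8 3]
Step 4: flows [0=3,3->1,3->2,3->4] -> levels [8 8 8 5 4]
Step 5: flows [0->3,1->3,2->3,3->4] -> levels [7 7 7 7 5]
Step 6: flows [0=3,1=3,2=3,3->4] -> levels [7 7 7 6 6]
Step 7: flows [0->3,1->3,2->3,3=4] -> levels [6 6 6 9 6]
Step 8: flows [3->0,3->1,3->2,3->4] -> levels [7 7 7 5 7]
Step 9: flows [0->3,1->3,2->3,4->3] -> levels [6 6 6 9 6]
  -> period-2 cycle (repeats step 7); tank 3 never drops to <=2
Tank 3 never reaches <=2 within 15 steps

Answer: -1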